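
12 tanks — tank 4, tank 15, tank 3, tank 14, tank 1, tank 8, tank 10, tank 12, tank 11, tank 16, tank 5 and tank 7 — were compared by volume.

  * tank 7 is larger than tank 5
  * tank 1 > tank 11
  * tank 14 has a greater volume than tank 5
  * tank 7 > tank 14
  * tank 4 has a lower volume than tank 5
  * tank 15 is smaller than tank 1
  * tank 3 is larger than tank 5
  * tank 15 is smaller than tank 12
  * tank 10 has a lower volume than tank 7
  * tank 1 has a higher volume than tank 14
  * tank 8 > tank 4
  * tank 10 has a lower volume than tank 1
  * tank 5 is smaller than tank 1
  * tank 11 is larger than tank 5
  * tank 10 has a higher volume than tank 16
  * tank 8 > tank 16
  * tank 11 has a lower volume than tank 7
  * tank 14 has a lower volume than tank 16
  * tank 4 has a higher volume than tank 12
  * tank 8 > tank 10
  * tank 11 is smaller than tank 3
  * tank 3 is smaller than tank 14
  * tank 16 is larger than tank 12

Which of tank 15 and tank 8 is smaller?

tank 15

Following the relations from tank 15: tank 15 < tank 12 < tank 4 < tank 5 < tank 11 < tank 3 < tank 14 < tank 16 < tank 10 < tank 8.
So tank 15 < tank 8; tank 15 is the smaller of the two.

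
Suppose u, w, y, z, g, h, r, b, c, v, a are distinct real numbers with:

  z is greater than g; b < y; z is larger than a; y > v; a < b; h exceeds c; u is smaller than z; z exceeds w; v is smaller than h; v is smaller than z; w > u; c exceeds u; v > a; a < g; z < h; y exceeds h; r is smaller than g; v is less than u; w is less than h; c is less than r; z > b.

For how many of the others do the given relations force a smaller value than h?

Directly below h: v, c, w, z.
One step further: a, u, b, g (8 so far).
One step further: r (9 so far).
No other element is forced below h by the given relations, so the count is 9.

9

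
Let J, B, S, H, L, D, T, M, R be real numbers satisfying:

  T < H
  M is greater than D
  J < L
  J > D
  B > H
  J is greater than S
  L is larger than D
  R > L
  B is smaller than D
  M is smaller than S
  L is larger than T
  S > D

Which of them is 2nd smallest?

H

Piecing the relations together gives one ordering: T < H < B < D < M < S < J < L < R.
Counting 2 from the smallest end gives H.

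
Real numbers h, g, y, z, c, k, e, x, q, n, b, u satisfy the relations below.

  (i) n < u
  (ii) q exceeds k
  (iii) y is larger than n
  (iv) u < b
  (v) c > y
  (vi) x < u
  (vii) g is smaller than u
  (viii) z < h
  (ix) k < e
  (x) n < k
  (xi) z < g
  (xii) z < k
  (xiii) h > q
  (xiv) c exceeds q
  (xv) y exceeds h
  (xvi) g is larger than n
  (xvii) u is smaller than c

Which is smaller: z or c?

z

z < k and k < q give z < q.
Then q < h extends the chain to h.
With h < y: z < k < q < h < y.
With y < c: z < k < q < h < y < c.
So z < c; z is the smaller of the two.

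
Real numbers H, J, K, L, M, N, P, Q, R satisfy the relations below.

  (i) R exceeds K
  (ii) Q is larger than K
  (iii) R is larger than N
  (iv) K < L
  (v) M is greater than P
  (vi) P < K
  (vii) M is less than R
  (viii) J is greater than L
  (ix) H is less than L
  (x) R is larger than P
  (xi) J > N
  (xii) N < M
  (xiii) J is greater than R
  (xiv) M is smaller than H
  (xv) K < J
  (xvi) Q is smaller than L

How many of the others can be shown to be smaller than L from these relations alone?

From L the given relations immediately reach K, Q, H.
From those, P, M — 5 in total.
From those, N — 6 in total.
Nothing else is reachable below L; 6 in all.

6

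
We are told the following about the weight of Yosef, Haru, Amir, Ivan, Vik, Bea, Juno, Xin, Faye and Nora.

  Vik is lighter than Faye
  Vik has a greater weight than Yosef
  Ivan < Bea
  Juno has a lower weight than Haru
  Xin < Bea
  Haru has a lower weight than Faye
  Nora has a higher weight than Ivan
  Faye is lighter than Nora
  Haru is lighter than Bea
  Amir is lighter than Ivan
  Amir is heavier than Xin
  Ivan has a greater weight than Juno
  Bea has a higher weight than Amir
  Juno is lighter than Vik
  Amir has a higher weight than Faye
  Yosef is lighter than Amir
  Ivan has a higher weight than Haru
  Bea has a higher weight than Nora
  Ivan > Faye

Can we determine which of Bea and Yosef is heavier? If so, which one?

Yosef < Vik and Vik < Faye give Yosef < Faye.
With Faye < Ivan: Yosef < Vik < Faye < Ivan.
With Ivan < Bea: Yosef < Vik < Faye < Ivan < Bea.
So Bea is heavier.

Bea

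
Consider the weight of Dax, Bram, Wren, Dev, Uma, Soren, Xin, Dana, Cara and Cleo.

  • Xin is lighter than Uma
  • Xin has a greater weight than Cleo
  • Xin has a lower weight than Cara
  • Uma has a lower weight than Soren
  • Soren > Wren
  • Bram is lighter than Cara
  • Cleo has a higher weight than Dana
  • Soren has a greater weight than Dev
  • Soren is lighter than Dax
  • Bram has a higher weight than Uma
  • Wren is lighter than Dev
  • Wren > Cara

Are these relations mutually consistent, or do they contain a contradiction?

The single ordering Dana < Cleo < Xin < Uma < Bram < Cara < Wren < Dev < Soren < Dax satisfies every listed relation, so no contradiction arises.

consistent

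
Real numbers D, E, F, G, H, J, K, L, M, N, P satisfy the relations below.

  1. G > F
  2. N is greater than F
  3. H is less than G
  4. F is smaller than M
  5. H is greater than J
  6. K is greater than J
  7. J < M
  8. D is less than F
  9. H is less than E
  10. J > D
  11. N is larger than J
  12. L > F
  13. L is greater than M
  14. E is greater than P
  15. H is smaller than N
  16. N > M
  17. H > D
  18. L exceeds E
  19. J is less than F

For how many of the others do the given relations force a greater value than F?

From F the given relations immediately reach M, L, G, N.
Nothing else is reachable above F; 4 in all.

4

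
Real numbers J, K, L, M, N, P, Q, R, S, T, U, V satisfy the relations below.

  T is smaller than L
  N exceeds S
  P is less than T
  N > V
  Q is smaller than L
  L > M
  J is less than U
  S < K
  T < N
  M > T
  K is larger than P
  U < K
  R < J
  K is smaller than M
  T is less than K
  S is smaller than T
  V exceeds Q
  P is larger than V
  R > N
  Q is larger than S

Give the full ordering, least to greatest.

S < Q < V < P < T < N < R < J < U < K < M < L

The consecutive links are each given: S < Q; Q < V; V < P; P < T; T < N; N < R; R < J; J < U; U < K; K < M; M < L.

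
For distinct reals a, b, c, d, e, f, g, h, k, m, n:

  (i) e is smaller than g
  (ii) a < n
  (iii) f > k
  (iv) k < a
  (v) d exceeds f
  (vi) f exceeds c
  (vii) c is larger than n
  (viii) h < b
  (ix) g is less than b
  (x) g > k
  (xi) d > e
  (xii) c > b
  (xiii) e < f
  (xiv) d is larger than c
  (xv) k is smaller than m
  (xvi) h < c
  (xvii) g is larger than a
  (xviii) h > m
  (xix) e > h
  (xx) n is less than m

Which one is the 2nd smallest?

a

The consecutive relations fix a unique order: k < a < n < m < h < e < g < b < c < f < d.
Counting 2 from the smallest end gives a.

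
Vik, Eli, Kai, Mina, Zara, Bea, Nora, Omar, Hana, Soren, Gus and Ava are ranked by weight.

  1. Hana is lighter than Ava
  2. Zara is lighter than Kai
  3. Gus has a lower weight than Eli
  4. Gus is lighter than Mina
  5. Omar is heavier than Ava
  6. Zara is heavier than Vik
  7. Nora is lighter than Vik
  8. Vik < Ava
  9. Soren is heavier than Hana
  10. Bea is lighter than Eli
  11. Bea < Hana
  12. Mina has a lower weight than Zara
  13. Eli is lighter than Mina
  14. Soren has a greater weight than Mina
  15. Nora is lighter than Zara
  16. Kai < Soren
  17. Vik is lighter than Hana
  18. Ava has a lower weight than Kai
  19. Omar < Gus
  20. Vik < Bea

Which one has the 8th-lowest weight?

Eli

Piecing the relations together gives one ordering: Nora < Vik < Bea < Hana < Ava < Omar < Gus < Eli < Mina < Zara < Kai < Soren.
The 8th smallest is Eli.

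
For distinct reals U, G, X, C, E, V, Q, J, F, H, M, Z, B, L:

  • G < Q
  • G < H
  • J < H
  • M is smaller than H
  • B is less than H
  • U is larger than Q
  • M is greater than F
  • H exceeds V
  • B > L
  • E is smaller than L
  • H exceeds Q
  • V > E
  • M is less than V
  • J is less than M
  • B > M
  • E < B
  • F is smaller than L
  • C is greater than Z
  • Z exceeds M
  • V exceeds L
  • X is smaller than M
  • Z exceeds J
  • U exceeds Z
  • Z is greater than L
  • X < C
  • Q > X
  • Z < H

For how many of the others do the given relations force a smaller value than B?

Directly below B: E, L, M.
One step further: X, J, F (6 so far).
No other element is forced below B by the given relations, so the count is 6.

6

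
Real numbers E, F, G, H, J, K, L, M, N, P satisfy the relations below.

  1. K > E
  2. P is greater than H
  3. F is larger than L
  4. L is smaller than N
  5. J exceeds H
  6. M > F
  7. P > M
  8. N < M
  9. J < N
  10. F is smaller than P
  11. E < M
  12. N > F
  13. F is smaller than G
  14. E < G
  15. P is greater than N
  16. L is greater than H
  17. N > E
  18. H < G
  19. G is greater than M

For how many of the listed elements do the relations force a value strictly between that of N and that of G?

1

The relations place N below G. An element lies strictly between them when it is forced above N and also forced below G.
Above N: {M, P}. Below G: {H, E, L, J, F, M}.
Intersection: {M} — 1.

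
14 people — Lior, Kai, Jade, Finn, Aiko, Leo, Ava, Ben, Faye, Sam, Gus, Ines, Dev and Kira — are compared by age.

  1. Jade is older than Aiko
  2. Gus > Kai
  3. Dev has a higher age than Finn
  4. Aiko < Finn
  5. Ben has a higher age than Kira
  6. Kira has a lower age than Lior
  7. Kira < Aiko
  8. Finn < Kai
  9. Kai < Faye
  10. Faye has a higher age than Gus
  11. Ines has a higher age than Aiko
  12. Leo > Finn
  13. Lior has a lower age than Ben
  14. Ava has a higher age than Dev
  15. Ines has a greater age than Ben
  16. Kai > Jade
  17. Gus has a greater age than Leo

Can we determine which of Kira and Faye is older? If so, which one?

Faye

Kira < Aiko and Aiko < Finn give Kira < Finn.
Then Finn < Leo extends the chain to Leo.
With Leo < Gus: Kira < Aiko < Finn < Leo < Gus.
With Gus < Faye: Kira < Aiko < Finn < Leo < Gus < Faye.
So Faye is older.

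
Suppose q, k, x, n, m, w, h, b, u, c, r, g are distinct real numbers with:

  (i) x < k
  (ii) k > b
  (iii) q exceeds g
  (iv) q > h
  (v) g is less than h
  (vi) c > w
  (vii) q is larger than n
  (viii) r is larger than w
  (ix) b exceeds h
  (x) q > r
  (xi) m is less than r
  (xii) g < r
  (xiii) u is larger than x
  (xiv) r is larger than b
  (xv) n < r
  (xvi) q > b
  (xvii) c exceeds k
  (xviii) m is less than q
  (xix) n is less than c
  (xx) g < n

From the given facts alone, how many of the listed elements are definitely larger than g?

The elements the relations force above g are h, n, b, r, k, c, q — no chain reaches any other.
That is 7.

7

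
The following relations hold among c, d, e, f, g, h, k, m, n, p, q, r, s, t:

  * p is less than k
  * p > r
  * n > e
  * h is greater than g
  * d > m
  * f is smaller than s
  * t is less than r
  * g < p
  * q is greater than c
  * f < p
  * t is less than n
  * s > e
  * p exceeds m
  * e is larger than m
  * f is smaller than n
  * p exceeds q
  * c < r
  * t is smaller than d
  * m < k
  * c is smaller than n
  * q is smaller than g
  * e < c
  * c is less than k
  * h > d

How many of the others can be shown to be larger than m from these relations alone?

From m the given relations immediately reach e, d, p, k.
From those, c, s, h, n — 8 in total.
From those, r, q — 10 in total.
From those, g — 11 in total.
Nothing else is reachable above m; 11 in all.

11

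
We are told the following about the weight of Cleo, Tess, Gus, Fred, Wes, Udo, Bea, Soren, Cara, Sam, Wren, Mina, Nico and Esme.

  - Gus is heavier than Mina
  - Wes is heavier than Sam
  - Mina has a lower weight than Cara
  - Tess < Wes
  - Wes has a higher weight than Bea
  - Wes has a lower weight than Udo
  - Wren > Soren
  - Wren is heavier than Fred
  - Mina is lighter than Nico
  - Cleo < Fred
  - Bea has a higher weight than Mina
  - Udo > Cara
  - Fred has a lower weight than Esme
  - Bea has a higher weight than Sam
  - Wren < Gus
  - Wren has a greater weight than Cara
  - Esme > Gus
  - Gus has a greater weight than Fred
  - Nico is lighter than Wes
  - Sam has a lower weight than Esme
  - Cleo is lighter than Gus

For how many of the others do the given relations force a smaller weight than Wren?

Directly below Wren: Soren, Cara, Fred.
One step further: Mina, Cleo (5 so far).
Nothing else is reachable below Wren; 5 in all.

5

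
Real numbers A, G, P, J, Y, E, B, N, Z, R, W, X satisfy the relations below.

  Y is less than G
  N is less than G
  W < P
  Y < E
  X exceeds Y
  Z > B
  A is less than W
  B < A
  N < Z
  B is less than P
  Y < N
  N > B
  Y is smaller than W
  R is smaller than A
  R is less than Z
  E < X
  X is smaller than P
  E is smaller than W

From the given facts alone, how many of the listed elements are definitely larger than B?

6

Directly above B: A, N, Z, P.
One step further: W, G (6 so far).
Nothing else is reachable above B; 6 in all.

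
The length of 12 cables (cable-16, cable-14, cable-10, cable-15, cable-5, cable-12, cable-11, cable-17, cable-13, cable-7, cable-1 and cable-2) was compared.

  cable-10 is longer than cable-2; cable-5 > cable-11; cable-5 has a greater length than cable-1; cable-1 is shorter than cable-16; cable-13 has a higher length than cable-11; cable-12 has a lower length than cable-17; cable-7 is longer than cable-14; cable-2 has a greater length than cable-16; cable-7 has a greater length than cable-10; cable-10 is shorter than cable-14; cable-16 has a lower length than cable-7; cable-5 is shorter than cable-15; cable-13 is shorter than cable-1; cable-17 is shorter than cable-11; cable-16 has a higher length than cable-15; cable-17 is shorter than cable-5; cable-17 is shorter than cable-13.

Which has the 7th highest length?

Chaining the given pairs: cable-12 < cable-17 < cable-11 < cable-13 < cable-1 < cable-5 < cable-15 < cable-16 < cable-2 < cable-10 < cable-14 < cable-7.
Counting 7 from the largest end gives cable-5.

cable-5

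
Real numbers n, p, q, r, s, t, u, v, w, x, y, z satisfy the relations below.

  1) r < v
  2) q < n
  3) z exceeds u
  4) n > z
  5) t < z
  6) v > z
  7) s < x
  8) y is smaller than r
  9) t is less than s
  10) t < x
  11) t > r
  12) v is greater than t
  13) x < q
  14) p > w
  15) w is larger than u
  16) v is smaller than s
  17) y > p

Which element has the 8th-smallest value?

Chaining the given pairs: u < w < p < y < r < t < z < v < s < x < q < n.
The 8th smallest is v.

v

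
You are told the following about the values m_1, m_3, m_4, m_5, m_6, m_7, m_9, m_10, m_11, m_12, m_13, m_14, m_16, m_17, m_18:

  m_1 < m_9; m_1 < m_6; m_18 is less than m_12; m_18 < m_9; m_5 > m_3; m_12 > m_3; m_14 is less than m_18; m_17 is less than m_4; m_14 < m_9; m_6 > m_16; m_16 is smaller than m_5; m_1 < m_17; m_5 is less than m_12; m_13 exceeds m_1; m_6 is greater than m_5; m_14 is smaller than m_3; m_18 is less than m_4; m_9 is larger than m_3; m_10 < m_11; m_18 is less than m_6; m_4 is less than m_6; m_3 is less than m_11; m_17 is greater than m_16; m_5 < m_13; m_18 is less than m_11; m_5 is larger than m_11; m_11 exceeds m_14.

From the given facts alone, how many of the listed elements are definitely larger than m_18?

From m_18 the given relations immediately reach m_9, m_11, m_4, m_6, m_12.
From those, m_5 — 6 in total.
From those, m_13 — 7 in total.
No other element is forced above m_18 by the given relations, so the count is 7.

7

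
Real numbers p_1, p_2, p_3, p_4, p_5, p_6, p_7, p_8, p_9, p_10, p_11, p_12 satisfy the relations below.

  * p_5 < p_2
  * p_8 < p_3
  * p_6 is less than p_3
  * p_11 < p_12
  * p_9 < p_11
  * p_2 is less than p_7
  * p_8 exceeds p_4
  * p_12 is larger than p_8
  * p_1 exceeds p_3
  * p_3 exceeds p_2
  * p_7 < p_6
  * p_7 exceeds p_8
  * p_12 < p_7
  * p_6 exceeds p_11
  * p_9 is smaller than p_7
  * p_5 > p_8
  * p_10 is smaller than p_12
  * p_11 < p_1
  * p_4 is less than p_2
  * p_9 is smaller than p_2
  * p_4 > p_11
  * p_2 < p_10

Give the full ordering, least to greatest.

Nothing is placed below p_9, so it is least; from there p_9 < p_11; p_11 < p_4; p_4 < p_8; p_8 < p_5; p_5 < p_2; p_2 < p_10; p_10 < p_12; p_12 < p_7; p_7 < p_6; p_6 < p_3; p_3 < p_1, each given directly.

p_9 < p_11 < p_4 < p_8 < p_5 < p_2 < p_10 < p_12 < p_7 < p_6 < p_3 < p_1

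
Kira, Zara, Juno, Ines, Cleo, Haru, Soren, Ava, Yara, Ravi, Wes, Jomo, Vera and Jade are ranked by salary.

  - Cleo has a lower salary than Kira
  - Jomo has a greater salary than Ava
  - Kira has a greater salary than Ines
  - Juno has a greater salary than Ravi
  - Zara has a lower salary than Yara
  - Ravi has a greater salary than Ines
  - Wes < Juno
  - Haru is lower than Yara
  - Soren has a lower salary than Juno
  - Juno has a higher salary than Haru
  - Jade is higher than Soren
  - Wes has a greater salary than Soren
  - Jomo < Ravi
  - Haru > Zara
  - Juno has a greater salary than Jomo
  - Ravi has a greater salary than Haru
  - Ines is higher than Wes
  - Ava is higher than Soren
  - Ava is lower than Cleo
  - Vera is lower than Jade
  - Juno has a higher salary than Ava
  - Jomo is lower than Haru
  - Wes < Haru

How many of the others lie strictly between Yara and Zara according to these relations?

The relations place Zara below Yara. An element lies strictly between them when it is forced above Zara and also forced below Yara.
Above Zara: {Haru, Ravi, Juno}. Below Yara: {Soren, Ava, Jomo, Wes, Haru}.
Intersection: {Haru} — 1.

1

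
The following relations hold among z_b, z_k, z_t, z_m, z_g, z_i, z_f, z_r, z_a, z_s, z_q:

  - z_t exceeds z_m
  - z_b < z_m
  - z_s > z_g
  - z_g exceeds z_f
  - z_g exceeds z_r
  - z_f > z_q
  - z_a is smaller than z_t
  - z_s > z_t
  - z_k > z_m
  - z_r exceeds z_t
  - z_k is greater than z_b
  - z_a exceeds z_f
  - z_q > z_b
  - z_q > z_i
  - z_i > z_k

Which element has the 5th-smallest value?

The consecutive relations fix a unique order: z_b < z_m < z_k < z_i < z_q < z_f < z_a < z_t < z_r < z_g < z_s.
The 5th smallest is z_q.

z_q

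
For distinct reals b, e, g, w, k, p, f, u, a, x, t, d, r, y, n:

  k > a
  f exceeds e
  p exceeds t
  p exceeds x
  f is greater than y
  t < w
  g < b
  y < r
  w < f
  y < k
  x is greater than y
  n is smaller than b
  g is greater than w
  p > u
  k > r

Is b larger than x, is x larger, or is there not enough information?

Following every chain through x: above x we get p; below x we get y.
b is not reached, and no chain runs the other way from b to x.
So the given relations leave the order of x and b undetermined.

undetermined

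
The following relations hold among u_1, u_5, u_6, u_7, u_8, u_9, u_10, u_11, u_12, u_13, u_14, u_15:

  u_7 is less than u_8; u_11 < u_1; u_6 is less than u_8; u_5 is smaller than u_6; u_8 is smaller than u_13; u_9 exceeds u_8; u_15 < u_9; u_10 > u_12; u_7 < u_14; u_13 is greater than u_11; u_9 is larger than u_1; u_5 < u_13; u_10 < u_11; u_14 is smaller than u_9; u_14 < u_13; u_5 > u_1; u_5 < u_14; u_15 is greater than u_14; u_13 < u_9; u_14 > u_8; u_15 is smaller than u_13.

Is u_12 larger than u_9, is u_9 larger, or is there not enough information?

u_9

Link the given pairs in sequence: u_12 < u_10; u_10 < u_11; u_11 < u_1; u_1 < u_5; u_5 < u_6; u_6 < u_8; u_8 < u_14; u_14 < u_15; u_15 < u_13; u_13 < u_9.
Chaining these gives u_12 < u_10 < u_11 < u_1 < u_5 < u_6 < u_8 < u_14 < u_15 < u_13 < u_9.
So u_9 is larger.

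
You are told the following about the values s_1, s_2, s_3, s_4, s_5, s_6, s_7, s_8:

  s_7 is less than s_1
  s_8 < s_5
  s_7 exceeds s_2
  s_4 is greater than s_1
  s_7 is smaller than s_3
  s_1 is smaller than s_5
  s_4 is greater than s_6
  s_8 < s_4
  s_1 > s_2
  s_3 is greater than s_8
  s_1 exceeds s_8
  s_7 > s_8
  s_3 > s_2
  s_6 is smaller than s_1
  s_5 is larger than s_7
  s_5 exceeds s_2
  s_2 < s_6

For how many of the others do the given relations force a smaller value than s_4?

5

Directly below s_4: s_8, s_6, s_1.
One step further: s_2, s_7 (5 so far).
No other element is forced below s_4 by the given relations, so the count is 5.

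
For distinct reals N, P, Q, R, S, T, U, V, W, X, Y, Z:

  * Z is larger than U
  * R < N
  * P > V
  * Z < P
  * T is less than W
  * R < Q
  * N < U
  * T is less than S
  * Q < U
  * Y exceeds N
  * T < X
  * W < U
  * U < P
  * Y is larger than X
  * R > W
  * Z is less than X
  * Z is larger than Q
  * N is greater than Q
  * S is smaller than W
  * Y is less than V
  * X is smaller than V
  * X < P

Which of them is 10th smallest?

Piecing the relations together gives one ordering: T < S < W < R < Q < N < U < Z < X < Y < V < P.
Counting 10 from the smallest end gives Y.

Y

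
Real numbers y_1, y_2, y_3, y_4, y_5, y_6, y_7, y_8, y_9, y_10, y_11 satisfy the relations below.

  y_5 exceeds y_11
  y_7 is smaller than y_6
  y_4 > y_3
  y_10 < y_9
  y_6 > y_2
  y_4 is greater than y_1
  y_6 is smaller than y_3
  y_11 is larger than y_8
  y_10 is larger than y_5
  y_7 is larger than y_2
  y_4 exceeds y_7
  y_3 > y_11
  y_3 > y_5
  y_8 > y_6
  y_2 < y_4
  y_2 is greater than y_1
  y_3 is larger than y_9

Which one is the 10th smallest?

Piecing the relations together gives one ordering: y_1 < y_2 < y_7 < y_6 < y_8 < y_11 < y_5 < y_10 < y_9 < y_3 < y_4.
Counting 10 from the smallest end gives y_3.

y_3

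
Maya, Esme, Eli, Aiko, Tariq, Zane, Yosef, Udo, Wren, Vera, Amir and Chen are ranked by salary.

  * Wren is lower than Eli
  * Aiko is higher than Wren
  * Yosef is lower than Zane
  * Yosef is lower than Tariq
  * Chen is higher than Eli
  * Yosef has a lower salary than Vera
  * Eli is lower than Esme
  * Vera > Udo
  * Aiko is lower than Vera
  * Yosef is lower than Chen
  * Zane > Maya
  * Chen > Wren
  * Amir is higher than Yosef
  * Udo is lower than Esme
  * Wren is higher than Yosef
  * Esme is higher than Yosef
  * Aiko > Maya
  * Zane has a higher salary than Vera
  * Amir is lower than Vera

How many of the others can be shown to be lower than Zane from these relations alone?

7

Directly below Zane: Yosef, Maya, Vera.
One step further: Aiko, Udo, Amir (6 so far).
One step further: Wren (7 so far).
Nothing else is reachable below Zane; 7 in all.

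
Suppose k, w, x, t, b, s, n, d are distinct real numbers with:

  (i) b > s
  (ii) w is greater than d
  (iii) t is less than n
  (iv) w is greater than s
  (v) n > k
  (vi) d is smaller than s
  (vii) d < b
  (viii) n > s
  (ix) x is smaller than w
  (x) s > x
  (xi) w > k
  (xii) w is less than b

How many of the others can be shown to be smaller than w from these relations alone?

From w the given relations immediately reach x, d, s, k.
Nothing else is reachable below w; 4 in all.

4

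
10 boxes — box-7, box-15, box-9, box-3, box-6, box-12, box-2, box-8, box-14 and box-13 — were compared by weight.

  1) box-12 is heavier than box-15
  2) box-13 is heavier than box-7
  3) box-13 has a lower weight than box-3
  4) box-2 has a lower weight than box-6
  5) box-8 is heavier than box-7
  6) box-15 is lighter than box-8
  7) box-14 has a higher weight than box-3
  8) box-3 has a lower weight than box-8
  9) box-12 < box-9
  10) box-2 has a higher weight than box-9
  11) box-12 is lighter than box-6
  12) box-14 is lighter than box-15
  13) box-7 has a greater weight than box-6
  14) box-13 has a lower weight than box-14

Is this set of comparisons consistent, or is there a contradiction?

We have box-15 < box-12 stated directly, yet also box-12 < box-9 < box-2 < box-6 < box-7 < box-13 < box-3 < box-14 < box-15 by chaining the others — so box-12 < box-15. Contradiction.

inconsistent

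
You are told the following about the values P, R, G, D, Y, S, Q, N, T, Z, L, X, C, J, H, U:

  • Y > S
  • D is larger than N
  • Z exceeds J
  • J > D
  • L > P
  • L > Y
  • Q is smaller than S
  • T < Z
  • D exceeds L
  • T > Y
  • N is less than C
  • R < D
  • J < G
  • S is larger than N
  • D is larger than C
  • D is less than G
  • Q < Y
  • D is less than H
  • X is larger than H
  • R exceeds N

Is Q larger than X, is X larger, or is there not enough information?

X

Chaining the given relations: Q < Y < L < D < H < X.
So X is larger.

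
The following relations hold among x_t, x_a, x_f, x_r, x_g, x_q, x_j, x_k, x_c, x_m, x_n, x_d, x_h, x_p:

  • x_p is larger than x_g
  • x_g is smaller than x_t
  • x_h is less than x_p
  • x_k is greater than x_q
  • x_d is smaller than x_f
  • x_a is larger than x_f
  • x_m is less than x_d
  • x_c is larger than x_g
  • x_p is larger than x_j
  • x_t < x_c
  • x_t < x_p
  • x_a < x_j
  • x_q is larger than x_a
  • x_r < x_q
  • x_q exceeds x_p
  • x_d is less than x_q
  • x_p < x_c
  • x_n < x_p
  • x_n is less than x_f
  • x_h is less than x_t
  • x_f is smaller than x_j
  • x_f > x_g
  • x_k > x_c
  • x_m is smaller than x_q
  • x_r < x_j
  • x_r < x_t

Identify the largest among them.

Chaining downward from x_k: directly below it, x_q, x_c; then x_m, x_d, x_r, x_g, x_a, x_t, x_p; then x_n, x_h, x_f, x_j.
That covers every other element, and nothing is given above x_k, so x_k is the largest.

x_k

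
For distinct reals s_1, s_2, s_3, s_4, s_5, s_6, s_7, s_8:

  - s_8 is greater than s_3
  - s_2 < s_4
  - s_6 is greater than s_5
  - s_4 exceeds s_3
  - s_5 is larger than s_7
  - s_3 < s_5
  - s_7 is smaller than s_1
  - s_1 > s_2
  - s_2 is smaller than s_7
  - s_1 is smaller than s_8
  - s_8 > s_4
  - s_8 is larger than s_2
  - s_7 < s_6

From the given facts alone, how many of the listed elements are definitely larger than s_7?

4

The elements the relations force above s_7 are s_1, s_5, s_8, s_6 — no chain reaches any other.
That is 4.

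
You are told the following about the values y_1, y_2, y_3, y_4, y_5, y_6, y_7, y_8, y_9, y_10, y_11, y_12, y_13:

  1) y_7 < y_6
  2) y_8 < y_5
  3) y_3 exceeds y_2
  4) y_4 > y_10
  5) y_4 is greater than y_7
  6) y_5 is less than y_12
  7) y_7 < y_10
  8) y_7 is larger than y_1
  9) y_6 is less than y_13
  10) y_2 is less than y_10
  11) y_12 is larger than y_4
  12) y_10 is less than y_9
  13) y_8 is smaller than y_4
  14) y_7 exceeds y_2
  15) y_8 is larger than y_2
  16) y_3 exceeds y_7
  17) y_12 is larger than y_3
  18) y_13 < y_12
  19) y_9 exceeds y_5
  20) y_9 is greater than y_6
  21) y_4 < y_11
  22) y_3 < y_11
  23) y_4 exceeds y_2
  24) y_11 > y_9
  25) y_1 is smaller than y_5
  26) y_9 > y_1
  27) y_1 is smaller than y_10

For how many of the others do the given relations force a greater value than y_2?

11

Directly above y_2: y_7, y_8, y_3, y_10, y_4.
One step further: y_5, y_6, y_9, y_11, y_12 (10 so far).
One step further: y_13 (11 so far).
No other element is forced above y_2 by the given relations, so the count is 11.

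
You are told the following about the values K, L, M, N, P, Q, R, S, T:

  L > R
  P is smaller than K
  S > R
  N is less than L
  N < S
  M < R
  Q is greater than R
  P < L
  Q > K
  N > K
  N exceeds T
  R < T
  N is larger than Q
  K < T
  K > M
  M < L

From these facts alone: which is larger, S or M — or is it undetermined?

S

M < K and K < Q give M < Q.
With Q < N: M < K < Q < N.
With N < S: M < K < Q < N < S.
So S is larger.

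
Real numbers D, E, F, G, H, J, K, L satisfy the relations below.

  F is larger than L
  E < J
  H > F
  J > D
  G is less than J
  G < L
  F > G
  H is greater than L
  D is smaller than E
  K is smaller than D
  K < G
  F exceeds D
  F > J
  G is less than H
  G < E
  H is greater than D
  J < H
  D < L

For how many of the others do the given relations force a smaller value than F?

From F the given relations immediately reach G, D, L, J.
From those, K, E — 6 in total.
Nothing else is reachable below F; 6 in all.

6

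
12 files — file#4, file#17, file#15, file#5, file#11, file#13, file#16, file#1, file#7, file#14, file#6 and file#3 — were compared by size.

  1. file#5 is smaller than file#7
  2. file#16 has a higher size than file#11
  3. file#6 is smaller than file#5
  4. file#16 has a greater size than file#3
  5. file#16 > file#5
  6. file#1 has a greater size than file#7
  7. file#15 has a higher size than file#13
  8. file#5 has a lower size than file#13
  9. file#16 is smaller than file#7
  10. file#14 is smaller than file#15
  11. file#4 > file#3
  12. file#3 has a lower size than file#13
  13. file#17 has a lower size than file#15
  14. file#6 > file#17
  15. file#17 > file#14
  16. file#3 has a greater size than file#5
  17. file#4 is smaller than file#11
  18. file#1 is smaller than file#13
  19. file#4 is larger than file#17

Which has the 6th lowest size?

Chaining the given pairs: file#14 < file#17 < file#6 < file#5 < file#3 < file#4 < file#11 < file#16 < file#7 < file#1 < file#13 < file#15.
The 6th smallest is file#4.

file#4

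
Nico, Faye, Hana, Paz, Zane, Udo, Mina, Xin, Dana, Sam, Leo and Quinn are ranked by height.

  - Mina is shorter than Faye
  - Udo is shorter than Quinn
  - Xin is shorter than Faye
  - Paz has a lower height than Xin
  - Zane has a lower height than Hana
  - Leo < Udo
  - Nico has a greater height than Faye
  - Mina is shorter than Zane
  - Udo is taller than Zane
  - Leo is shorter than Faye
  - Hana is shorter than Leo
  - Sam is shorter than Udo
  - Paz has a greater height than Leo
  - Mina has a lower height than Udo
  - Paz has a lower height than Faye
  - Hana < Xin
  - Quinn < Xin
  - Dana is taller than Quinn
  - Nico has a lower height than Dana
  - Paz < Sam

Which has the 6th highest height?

Chaining the given pairs: Mina < Zane < Hana < Leo < Paz < Sam < Udo < Quinn < Xin < Faye < Nico < Dana.
Counting 6 from the largest end gives Udo.

Udo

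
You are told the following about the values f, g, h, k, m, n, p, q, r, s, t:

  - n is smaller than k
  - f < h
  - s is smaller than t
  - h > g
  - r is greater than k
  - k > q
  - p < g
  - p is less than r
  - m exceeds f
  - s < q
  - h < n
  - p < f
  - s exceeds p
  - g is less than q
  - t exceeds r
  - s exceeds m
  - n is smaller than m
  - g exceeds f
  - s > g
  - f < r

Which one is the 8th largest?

h

The consecutive relations fix a unique order: p < f < g < h < n < m < s < q < k < r < t.
The 8th largest is h.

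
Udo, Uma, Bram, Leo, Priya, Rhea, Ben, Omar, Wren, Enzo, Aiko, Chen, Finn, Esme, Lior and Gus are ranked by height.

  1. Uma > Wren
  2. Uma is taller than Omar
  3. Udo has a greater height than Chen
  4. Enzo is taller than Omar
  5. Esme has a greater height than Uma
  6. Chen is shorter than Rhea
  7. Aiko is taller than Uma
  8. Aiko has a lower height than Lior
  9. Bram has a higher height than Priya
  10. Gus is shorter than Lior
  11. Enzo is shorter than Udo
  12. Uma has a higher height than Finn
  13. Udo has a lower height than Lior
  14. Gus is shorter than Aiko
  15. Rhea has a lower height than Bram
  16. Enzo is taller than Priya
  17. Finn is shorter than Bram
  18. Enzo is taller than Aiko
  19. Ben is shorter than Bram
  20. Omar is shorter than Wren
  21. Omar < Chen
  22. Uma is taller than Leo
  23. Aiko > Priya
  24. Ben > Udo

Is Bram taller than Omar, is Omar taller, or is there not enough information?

Link the given pairs in sequence: Omar < Wren; Wren < Uma; Uma < Aiko; Aiko < Enzo; Enzo < Udo; Udo < Ben; Ben < Bram.
Chaining these gives Omar < Wren < Uma < Aiko < Enzo < Udo < Ben < Bram.
So Bram is taller.

Bram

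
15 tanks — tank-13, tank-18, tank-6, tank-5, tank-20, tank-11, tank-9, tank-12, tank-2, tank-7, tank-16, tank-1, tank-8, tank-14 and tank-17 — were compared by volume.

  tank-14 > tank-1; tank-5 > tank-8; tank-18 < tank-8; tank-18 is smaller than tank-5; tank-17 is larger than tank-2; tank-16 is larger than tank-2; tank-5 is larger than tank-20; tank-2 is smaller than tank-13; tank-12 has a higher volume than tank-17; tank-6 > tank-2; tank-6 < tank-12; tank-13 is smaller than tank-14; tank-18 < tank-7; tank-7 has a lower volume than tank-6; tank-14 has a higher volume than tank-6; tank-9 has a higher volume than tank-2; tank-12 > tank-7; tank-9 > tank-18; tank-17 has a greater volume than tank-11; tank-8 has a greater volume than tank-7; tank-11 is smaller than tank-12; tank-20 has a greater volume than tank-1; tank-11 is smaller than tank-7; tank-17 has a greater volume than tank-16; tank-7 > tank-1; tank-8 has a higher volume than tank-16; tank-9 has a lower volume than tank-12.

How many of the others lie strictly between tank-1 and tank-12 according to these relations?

Chaining upward from tank-1 reaches: tank-7, tank-8, tank-6, tank-14, tank-20, tank-5.
Chaining downward from tank-12 reaches: tank-2, tank-18, tank-16, tank-11, tank-7, tank-6, tank-9, tank-17.
Strictly between tank-1 and tank-12 are those in both lists: tank-7, tank-6 — 2 elements.

2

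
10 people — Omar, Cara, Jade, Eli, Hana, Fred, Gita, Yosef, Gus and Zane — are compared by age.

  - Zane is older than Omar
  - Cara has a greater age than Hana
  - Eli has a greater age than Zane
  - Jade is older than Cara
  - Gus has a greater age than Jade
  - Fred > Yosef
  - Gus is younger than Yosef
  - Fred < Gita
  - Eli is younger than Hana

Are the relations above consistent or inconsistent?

consistent

Every relation is compatible with Omar < Zane < Eli < Hana < Cara < Jade < Gus < Yosef < Fred < Gita; the set is consistent.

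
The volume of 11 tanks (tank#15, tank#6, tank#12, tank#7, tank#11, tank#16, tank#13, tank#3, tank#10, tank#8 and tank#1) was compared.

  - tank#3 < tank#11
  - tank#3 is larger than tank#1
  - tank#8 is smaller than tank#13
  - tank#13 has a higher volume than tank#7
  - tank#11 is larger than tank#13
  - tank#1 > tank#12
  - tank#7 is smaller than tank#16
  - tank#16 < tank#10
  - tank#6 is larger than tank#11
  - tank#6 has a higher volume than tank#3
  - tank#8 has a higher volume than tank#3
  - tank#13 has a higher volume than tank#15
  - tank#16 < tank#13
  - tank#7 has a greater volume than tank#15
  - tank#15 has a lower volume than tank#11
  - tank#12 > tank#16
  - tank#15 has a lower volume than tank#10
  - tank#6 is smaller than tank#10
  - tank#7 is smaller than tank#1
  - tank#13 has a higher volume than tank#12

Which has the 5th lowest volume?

Chaining the given pairs: tank#15 < tank#7 < tank#16 < tank#12 < tank#1 < tank#3 < tank#8 < tank#13 < tank#11 < tank#6 < tank#10.
Counting 5 from the smallest end gives tank#1.

tank#1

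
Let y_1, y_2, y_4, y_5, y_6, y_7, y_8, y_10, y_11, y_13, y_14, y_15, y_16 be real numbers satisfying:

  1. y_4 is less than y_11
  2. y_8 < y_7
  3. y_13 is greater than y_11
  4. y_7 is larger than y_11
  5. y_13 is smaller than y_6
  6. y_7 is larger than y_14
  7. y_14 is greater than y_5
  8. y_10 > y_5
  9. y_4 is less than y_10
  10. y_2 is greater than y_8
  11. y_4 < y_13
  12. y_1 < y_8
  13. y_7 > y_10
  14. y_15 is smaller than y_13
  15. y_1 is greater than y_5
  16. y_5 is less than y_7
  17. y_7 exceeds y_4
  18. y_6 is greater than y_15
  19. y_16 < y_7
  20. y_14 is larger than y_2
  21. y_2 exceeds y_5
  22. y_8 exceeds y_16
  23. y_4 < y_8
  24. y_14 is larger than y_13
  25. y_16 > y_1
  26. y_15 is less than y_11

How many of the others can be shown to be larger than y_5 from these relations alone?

From y_5 the given relations immediately reach y_1, y_10, y_2, y_14, y_7.
From those, y_16, y_8 — 7 in total.
Nothing else is reachable above y_5; 7 in all.

7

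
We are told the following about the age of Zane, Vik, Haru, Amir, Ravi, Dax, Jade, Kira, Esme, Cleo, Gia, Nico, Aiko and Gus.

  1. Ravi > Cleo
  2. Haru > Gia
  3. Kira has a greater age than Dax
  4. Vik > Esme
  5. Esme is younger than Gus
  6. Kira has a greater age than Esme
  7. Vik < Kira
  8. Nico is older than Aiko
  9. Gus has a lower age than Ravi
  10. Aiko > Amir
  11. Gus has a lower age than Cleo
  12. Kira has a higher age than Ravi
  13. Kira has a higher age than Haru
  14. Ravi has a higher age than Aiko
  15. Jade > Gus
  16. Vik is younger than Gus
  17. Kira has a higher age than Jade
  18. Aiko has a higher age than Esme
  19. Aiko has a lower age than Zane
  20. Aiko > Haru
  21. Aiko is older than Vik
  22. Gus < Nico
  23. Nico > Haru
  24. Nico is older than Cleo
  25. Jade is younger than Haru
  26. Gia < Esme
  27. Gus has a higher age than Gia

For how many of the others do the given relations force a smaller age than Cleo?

The elements the relations force below Cleo are Gia, Esme, Vik, Gus — no chain reaches any other.
That is 4.

4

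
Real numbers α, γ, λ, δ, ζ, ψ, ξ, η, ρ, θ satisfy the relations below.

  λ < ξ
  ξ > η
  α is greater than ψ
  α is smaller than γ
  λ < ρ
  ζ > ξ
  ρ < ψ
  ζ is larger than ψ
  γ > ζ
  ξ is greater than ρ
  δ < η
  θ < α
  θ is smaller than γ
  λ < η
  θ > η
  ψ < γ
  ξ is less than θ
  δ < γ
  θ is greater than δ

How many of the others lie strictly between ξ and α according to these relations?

Chaining upward from ξ reaches: θ, ζ, γ.
Chaining downward from α reaches: λ, δ, ρ, η, θ, ψ.
Strictly between ξ and α are those in both lists: θ — 1 element.

1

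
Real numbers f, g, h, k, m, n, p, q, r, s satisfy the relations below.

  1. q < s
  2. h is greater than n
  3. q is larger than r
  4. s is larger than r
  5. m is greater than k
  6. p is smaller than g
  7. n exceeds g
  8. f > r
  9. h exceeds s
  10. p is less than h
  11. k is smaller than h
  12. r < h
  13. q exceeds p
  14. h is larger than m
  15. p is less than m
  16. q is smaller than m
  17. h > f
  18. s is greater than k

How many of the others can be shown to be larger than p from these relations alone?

6

Directly above p: q, g, m, h.
One step further: n, s (6 so far).
No other element is forced above p by the given relations, so the count is 6.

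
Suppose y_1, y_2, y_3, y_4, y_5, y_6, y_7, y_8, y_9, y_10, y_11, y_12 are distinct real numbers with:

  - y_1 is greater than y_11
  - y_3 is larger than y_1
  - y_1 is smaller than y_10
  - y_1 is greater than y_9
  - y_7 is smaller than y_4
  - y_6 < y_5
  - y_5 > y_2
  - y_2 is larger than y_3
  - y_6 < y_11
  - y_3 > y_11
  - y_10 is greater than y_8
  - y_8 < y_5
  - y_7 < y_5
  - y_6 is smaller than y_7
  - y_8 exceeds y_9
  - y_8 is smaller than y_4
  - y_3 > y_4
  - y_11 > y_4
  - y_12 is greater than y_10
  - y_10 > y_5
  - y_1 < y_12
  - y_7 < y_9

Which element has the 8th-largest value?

y_4

The consecutive relations fix a unique order: y_6 < y_7 < y_9 < y_8 < y_4 < y_11 < y_1 < y_3 < y_2 < y_5 < y_10 < y_12.
The 8th largest is y_4.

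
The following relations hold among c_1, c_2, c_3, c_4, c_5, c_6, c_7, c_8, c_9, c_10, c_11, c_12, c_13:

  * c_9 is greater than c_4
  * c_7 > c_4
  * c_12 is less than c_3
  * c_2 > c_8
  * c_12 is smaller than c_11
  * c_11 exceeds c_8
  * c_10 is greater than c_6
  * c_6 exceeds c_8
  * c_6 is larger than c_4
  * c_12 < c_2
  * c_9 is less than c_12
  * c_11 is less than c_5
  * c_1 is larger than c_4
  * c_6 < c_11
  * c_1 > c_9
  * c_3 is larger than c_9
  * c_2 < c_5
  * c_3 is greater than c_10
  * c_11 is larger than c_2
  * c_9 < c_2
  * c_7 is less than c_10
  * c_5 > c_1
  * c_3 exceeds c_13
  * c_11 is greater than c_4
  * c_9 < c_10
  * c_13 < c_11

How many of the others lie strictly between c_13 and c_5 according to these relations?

1

Chaining upward from c_13 reaches: c_3, c_11.
Chaining downward from c_5 reaches: c_4, c_8, c_9, c_1, c_6, c_12, c_2, c_11.
Strictly between c_13 and c_5 are those in both lists: c_11 — 1 element.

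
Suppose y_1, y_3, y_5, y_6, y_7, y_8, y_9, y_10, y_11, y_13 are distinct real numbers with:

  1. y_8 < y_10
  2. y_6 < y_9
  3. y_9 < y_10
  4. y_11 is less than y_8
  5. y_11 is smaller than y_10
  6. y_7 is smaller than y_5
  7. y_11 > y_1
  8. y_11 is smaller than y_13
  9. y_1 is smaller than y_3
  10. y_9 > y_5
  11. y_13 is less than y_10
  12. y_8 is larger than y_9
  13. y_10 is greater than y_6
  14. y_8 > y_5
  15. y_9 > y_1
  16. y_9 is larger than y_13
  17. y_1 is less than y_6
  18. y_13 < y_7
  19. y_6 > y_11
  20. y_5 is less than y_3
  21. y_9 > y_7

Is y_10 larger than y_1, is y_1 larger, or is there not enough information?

y_1 < y_11 and y_11 < y_13 give y_1 < y_13.
Then y_13 < y_7 extends the chain to y_7.
With y_7 < y_5: y_1 < y_11 < y_13 < y_7 < y_5.
With y_5 < y_9: y_1 < y_11 < y_13 < y_7 < y_5 < y_9.
Then y_9 < y_10 extends the chain to y_10.
So y_10 is larger.

y_10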